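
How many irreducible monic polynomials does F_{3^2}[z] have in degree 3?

x^(9^3) − x is the product of all monic irreducibles of degree dividing 3; Möbius inversion gives N = (1/3) Σ μ(3/d)·9^d.
Divisors of 3: 1, 3; μ(3/d) for each: -1, 1.
Σ = − 9^1 + 9^3 = 720.
N = 720/3 = 240.

240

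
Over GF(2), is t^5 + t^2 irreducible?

No

Write P(t) = t^5 + t^2.
Check for roots in GF(2): P(0) = 0 → root; P(1) = 0 → root.
P(0) = 0, so (t) divides P(t); P is reducible.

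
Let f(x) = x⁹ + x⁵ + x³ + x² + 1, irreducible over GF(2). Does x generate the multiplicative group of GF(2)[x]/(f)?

Yes

|GF(2^9)^×| = 2^9 − 1 = 511. Prime factorization: 511 = 7·73.
f is primitive ⇔ x has order 511 in GF(2)[x]/(f), i.e. x^(511/q) ≠ 1 for each prime q | 511.
x^(73) mod f = x⁷ + x⁶ + x⁴ + x³ + x² + x + 1.
x^(7) mod f = x⁷.
None equal 1, so x has full order 511; f is primitive.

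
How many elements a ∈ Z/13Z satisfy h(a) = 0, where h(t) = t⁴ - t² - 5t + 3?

Evaluate at each of the 13 elements of Z/13Z:
h(0) = 3; h(1) = 11; h(2) = 5; h(3) = 8; h(4) = 2; h(5) = 6; h(6) = 11; h(7) = 6; h(8) = 4; h(9) = 3; h(10) = 12; h(11) = 12; h(12) = 8.
No element is a root.

0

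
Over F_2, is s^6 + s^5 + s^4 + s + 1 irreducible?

Yes

Write g(s) = s^6 + s^5 + s^4 + s + 1.
Check for roots in F_2: g(0) = 1; g(1) = 1.
No roots, so no linear factors.
Monic irreducibles of degree 2 over GF(2): s^2 + s + 1.
None of them divide g (all give nonzero remainder).
Monic irreducibles of degree 3 over GF(2): s^3 + s + 1, s^3 + s^2 + 1.
None of them divide g (all give nonzero remainder).
No irreducible factor of degree ≤ 3 exists, so g is irreducible over GF(2).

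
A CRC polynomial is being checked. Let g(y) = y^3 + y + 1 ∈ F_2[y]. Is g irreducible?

Check for roots in F_2: g(0) = 1; g(1) = 1.
No roots. A degree-3 polynomial over a field with no linear factor is irreducible.

Yes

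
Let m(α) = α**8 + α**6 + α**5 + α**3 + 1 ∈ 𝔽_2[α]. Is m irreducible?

Yes

Check for roots in 𝔽_2: m(0) = 1; m(1) = 1.
No roots, so no linear factors.
Monic irreducibles of degree 2 over GF(2): α**2 + α + 1.
None of them divide m (all give nonzero remainder).
Monic irreducibles of degree 3 over GF(2): α**3 + α + 1, α**3 + α**2 + 1.
None of them divide m (all give nonzero remainder).
Monic irreducibles of degree 4 over GF(2): α**4 + α + 1, α**4 + α**3 + 1, α**4 + α**3 + α**2 + α + 1.
None of them divide m (all give nonzero remainder).
No irreducible factor of degree ≤ 4 exists, so m is irreducible over GF(2).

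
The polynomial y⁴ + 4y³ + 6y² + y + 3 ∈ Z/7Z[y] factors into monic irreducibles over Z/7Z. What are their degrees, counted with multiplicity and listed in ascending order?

Write f(y) = y⁴ + 4y³ + 6y² + y + 3.
Linear factors from roots: (y + 5).
Complete factorization: f(y) = (y + 5)^2·(y² + y + 6).
Factor degrees with multiplicity: 1 + 1 + 2 = 4.

1, 1, 2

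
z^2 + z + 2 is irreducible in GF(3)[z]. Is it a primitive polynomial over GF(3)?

Write f(z) = z^2 + z + 2.
|GF(3^2)^×| = 3^2 − 1 = 8. Prime factorization: 8 = 2^3.
f is primitive ⇔ z has order 8 in GF(3)[z]/(f), i.e. z^(8/q) ≠ 1 for each prime q | 8.
z^(4) mod f = 2.
None equal 1, so z has full order 8; f is primitive.

Yes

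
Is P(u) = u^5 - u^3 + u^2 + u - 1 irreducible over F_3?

Check for roots in F_3: P(0) = 2; P(1) = 1; P(2) = 2.
No roots, so no linear factors.
Monic irreducibles of degree 2 over GF(3): u^2 + 1, u^2 + u - 1, u^2 - u - 1.
None of them divide P (all give nonzero remainder).
No irreducible factor of degree ≤ 2 exists, so P is irreducible over GF(3).

Yes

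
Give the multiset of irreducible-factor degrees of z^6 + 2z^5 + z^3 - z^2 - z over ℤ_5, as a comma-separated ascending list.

1, 1, 1, 3

Write h(z) = z^6 + 2z^5 + z^3 - z^2 - z.
Roots in ℤ_5: h(0) = 0 → root; h(1) = 2; h(2) = 0 → root; h(3) = 0 → root; h(4) = 3.
Linear factors from roots: (z), (z - 2), (z + 2).
Complete factorization: h(z) = (z)·(z + 2)·(z - 2)·(z^3 + 2z^2 - z - 1).
Factor degrees with multiplicity: 1 + 1 + 1 + 3 = 6.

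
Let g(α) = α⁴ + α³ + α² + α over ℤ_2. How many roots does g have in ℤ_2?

2

Evaluate at each of the 2 elements of ℤ_2:
g(0) = 0 → root; g(1) = 0 → root.
Roots: {0, 1}.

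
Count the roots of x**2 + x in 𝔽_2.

Write P(x) = x**2 + x.
Evaluate at each of the 2 elements of 𝔽_2:
P(0) = 0 → root; P(1) = 0 → root.
Roots: {0, 1}.

2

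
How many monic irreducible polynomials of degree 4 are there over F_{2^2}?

The number of monic irreducibles of degree 4 over GF(4) is (1/4)·Σ_{d∣4} μ(4/d) 4^d.
Divisors of 4: 1, 2, 4; μ(4/d) for each: 0, -1, 1.
Σ = − 4^2 + 4^4 = 240.
N = 240/4 = 60.

60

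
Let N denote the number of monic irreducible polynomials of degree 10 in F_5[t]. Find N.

976248

x^(5^10) − x is the product of all monic irreducibles of degree dividing 10; Möbius inversion gives N = (1/10) Σ μ(10/d)·5^d.
Divisors of 10: 1, 2, 5, 10; μ(10/d) for each: 1, -1, -1, 1.
Σ = 5^1 − 5^2 − 5^5 + 5^10 = 9762480.
N = 9762480/10 = 976248.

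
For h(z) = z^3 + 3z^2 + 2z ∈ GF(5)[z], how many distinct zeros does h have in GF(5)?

3

Evaluate at each of the 5 elements of GF(5):
h(0) = 0 → root; h(1) = 1; h(2) = 4; h(3) = 0 → root; h(4) = 0 → root.
Roots: {0, 3, 4}.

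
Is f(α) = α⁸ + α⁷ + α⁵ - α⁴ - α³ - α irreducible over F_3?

No

Check for roots in F_3: f(0) = 0 → root; f(1) = 0 → root; f(2) = 0 → root.
f(0) = 0, so (α) divides f(α); f is reducible.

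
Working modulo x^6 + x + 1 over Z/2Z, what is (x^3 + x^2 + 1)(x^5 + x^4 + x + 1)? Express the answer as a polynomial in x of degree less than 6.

x^5 + x^3

Multiply in Z/2Z[x]: (x^3 + x^2 + 1)·(x^5 + x^4 + x + 1) = x^8 + x^6 + x^5 + x^2 + x + 1.
Reduce using x^6 ≡ x + 1 (mod x^6 + x + 1).
Reduced: x^5 + x^3.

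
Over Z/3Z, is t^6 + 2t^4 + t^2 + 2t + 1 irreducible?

Write g(t) = t^6 + 2t^4 + t^2 + 2t + 1.
Check for roots in Z/3Z: g(0) = 1; g(1) = 1; g(2) = 0 → root.
g(2) = 0, so (t − 2) divides g(t); g is reducible.

No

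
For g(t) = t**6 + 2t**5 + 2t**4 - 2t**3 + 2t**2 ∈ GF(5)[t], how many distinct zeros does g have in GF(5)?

Evaluate at each of the 5 elements of GF(5):
g(0) = 0 → root; g(1) = 0 → root; g(2) = 2; g(3) = 1; g(4) = 0 → root.
Roots: {0, 1, 4}.

3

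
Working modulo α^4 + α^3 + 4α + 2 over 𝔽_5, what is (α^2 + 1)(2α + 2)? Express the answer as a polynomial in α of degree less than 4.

2α^3 + 2α^2 + 2α + 2

Multiply in 𝔽_5[α]: (α^2 + 1)·(2α + 2) = 2α^3 + 2α^2 + 2α + 2.
Reduced: 2α^3 + 2α^2 + 2α + 2.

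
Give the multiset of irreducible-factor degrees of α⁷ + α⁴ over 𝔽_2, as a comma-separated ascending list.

Write h(α) = α⁷ + α⁴.
Roots in 𝔽_2: h(0) = 0 → root; h(1) = 0 → root.
Linear factors from roots: (α), (α + 1).
Complete factorization: h(α) = (α + 1)·(α)^4·(α² + α + 1).
Factor degrees with multiplicity: 1 + 1 + 1 + 1 + 1 + 2 = 7.

1, 1, 1, 1, 1, 2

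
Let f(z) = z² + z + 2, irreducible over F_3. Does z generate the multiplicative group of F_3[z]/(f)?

|GF(3^2)^×| = 3^2 − 1 = 8. Prime factorization: 8 = 2^3.
f is primitive ⇔ z has order 8 in GF(3)[z]/(f), i.e. z^(8/q) ≠ 1 for each prime q | 8.
z^(4) mod f = 2.
None equal 1, so z has full order 8; f is primitive.

Yes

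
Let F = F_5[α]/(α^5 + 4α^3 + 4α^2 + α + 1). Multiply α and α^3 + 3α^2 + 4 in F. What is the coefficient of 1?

0

Multiply in F_5[α]: (α)·(α^3 + 3α^2 + 4) = α^4 + 3α^3 + 4α.
Reduced: α^4 + 3α^3 + 4α.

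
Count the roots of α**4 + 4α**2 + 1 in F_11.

4

Write f(α) = α**4 + 4α**2 + 1.
Evaluate at each of the 11 elements of F_11:
f(0) = 1; f(1) = 6; f(2) = 0 → root; f(3) = 8; f(4) = 2; f(5) = 0 → root; f(6) = 0 → root; f(7) = 2; f(8) = 8; f(9) = 0 → root; f(10) = 6.
Roots: {2, 5, 6, 9}.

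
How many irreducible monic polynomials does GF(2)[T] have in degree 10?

99

By the necklace-counting formula, N_2(10) = (1/10) Σ_{d|10} μ(10/d)·2^d.
Divisors of 10: 1, 2, 5, 10; μ(10/d) for each: 1, -1, -1, 1.
Σ = 2^1 − 2^2 − 2^5 + 2^10 = 990.
N = 990/10 = 99.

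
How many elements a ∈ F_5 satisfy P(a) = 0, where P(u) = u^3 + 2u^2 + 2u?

3

Evaluate at each of the 5 elements of F_5:
P(0) = 0 → root; P(1) = 0 → root; P(2) = 0 → root; P(3) = 1; P(4) = 4.
Roots: {0, 1, 2}.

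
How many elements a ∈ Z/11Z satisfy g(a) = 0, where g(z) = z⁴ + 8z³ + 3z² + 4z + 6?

Evaluate at each of the 11 elements of Z/11Z:
g(0) = 6; g(1) = 0 → root; g(2) = 7; g(3) = 1; g(4) = 2; g(5) = 10; g(6) = 5; g(7) = 2; g(8) = 7; g(9) = 6; g(10) = 9.
Roots: {1}.

1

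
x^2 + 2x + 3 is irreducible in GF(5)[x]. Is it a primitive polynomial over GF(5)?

Yes

Write f(x) = x^2 + 2x + 3.
|GF(5^2)^×| = 5^2 − 1 = 24. Prime factorization: 24 = 2^3·3.
f is primitive ⇔ x has order 24 in GF(5)[x]/(f), i.e. x^(24/q) ≠ 1 for each prime q | 24.
x^(12) mod f = 4.
x^(8) mod f = 4x + 1.
None equal 1, so x has full order 24; f is primitive.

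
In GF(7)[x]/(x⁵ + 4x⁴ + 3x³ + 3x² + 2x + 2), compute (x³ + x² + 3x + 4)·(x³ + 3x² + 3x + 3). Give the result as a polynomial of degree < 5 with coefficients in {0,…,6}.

Multiply in GF(7)[x]: (x³ + x² + 3x + 4)·(x³ + 3x² + 3x + 3) = x⁶ + 4x⁵ + 2x⁴ + 5x³ + 3x² + 5.
Reduce using x⁵ ≡ 3x⁴ + 4x³ + 4x² + 5x + 5 (mod x⁵ + 4x⁴ + 3x³ + 3x² + 2x + 2).
Reduced: 6x⁴ + 2x³ + x² + 5x + 5.

6x^4 + 2x^3 + x^2 + 5x + 5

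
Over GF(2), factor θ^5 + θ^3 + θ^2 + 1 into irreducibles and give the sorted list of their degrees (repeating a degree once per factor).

1, 1, 1, 2

Write g(θ) = θ^5 + θ^3 + θ^2 + 1.
Roots in GF(2): g(0) = 1; g(1) = 0 → root.
Linear factors from roots: (θ + 1).
Complete factorization: g(θ) = (θ + 1)^3·(θ^2 + θ + 1).
Factor degrees with multiplicity: 1 + 1 + 1 + 2 = 5.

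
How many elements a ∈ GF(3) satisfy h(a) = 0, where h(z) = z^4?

1

Evaluate at each of the 3 elements of GF(3):
h(0) = 0 → root; h(1) = 1; h(2) = 1.
Roots: {0}.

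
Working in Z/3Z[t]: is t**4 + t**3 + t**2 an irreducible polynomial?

No

Write P(t) = t**4 + t**3 + t**2.
Check for roots in Z/3Z: P(0) = 0 → root; P(1) = 0 → root; P(2) = 1.
P(0) = 0, so (t) divides P(t); P is reducible.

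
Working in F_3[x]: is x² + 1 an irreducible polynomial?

Yes

Write h(x) = x² + 1.
Check for roots in F_3: h(0) = 1; h(1) = 2; h(2) = 2.
No roots. A degree-2 polynomial over a field with no linear factor is irreducible.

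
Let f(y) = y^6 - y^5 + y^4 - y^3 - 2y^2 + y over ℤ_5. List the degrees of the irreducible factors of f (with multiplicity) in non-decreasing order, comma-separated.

Roots in ℤ_5: f(0) = 0 → root; f(1) = 4; f(2) = 4; f(3) = 0 → root; f(4) = 1.
Linear factors from roots: (y), (y + 2).
Complete factorization: f(y) = (y)·(y + 2)·(y^4 + 2y^3 + 2y^2 - 2).
Factor degrees with multiplicity: 1 + 1 + 4 = 6.

1, 1, 4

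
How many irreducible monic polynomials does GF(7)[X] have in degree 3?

The number of monic irreducibles of degree 3 over GF(7) is (1/3)·Σ_{d∣3} μ(3/d) 7^d.
Divisors of 3: 1, 3; μ(3/d) for each: -1, 1.
Σ = − 7^1 + 7^3 = 336.
N = 336/3 = 112.

112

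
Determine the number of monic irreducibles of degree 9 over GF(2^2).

By the necklace-counting formula, N_4(9) = (1/9) Σ_{d|9} μ(9/d)·4^d.
Divisors of 9: 1, 3, 9; μ(9/d) for each: 0, -1, 1.
Σ = − 4^3 + 4^9 = 262080.
N = 262080/9 = 29120.

29120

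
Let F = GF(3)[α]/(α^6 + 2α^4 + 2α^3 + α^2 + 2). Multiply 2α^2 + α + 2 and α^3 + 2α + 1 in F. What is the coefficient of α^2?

Multiply in GF(3)[α]: (2α^2 + α + 2)·(α^3 + 2α + 1) = 2α^5 + α^4 + α^2 + 2α + 2.
Reduced: 2α^5 + α^4 + α^2 + 2α + 2.

1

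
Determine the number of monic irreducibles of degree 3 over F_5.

40

Gauss's count: N_{5}(3) = (1/3) Σ_{d|3} μ(3/d)·5^d.
Divisors of 3: 1, 3; μ(3/d) for each: -1, 1.
Σ = − 5^1 + 5^3 = 120.
N = 120/3 = 40.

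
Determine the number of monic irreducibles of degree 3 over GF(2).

2

Gauss's count: N_{2}(3) = (1/3) Σ_{d|3} μ(3/d)·2^d.
Divisors of 3: 1, 3; μ(3/d) for each: -1, 1.
Σ = − 2^1 + 2^3 = 6.
N = 6/3 = 2.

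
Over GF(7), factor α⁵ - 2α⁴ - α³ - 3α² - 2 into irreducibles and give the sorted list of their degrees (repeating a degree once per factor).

Write g(α) = α⁵ - 2α⁴ - α³ - 3α² - 2.
Linear factors from roots: (α - 1), (α + 2), (α + 1).
Complete factorization: g(α) = (α + 1)·(α + 2)·(α - 1)·(α² + 3α + 1).
Factor degrees with multiplicity: 1 + 1 + 1 + 2 = 5.

1, 1, 1, 2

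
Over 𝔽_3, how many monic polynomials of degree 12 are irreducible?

The number of monic irreducibles of degree 12 over GF(3) is (1/12)·Σ_{d∣12} μ(12/d) 3^d.
Divisors of 12: 1, 2, 3, 4, 6, 12; μ(12/d) for each: 0, 1, 0, -1, -1, 1.
Σ = 3^2 − 3^4 − 3^6 + 3^12 = 530640.
N = 530640/12 = 44220.

44220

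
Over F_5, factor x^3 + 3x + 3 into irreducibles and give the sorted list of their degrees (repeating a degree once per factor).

Write h(x) = x^3 + 3x + 3.
Roots in F_5: h(0) = 3; h(1) = 2; h(2) = 2; h(3) = 4; h(4) = 4.
Complete factorization: h(x) = (x^3 + 3x + 3).
Factor degrees with multiplicity: 3 = 3.

3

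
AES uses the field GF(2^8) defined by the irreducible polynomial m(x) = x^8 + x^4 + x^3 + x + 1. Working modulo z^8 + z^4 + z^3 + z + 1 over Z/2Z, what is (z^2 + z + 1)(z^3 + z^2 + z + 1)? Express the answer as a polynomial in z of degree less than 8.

z^5 + z^3 + z^2 + 1

Multiply in Z/2Z[z]: (z^2 + z + 1)·(z^3 + z^2 + z + 1) = z^5 + z^3 + z^2 + 1.
Reduced: z^5 + z^3 + z^2 + 1.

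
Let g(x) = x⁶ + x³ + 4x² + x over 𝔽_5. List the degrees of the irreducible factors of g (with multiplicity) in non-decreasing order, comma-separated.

1, 1, 1, 1, 2

Roots in 𝔽_5: g(0) = 0 → root; g(1) = 2; g(2) = 0 → root; g(3) = 0 → root; g(4) = 3.
Linear factors from roots: (x), (x + 3), (x + 2).
Complete factorization: g(x) = (x)·(x + 3)·(x + 2)^2·(x² + 3x + 3).
Factor degrees with multiplicity: 1 + 1 + 1 + 1 + 2 = 6.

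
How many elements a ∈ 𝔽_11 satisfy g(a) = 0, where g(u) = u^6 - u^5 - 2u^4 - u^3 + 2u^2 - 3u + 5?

3

Evaluate at each of the 11 elements of 𝔽_11:
g(0) = 5; g(1) = 1; g(2) = 10; g(3) = 3; g(4) = 2; g(5) = 0 → root; g(6) = 7; g(7) = 2; g(8) = 0 → root; g(9) = 3; g(10) = 0 → root.
Roots: {5, 8, 10}.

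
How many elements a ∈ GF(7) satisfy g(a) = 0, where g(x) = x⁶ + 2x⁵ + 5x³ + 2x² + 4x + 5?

Evaluate at each of the 7 elements of GF(7):
g(0) = 5; g(1) = 5; g(2) = 0 → root; g(3) = 6; g(4) = 0 → root; g(5) = 0 → root; g(6) = 4.
Roots: {2, 4, 5}.

3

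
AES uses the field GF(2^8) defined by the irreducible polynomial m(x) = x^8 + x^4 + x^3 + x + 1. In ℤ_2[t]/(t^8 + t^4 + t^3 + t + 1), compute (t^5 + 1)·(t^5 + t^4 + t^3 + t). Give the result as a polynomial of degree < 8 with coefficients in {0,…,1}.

Multiply in ℤ_2[t]: (t^5 + 1)·(t^5 + t^4 + t^3 + t) = t^10 + t^9 + t^8 + t^6 + t^5 + t^4 + t^3 + t.
Reduce using t^8 ≡ t^4 + t^3 + t + 1 (mod t^8 + t^4 + t^3 + t + 1).
Reduced: t^5 + t^4 + t^3 + t + 1.

t^5 + t^4 + t^3 + t + 1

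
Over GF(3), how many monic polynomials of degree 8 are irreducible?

Gauss's count: N_{3}(8) = (1/8) Σ_{d|8} μ(8/d)·3^d.
Divisors of 8: 1, 2, 4, 8; μ(8/d) for each: 0, 0, -1, 1.
Σ = − 3^4 + 3^8 = 6480.
N = 6480/8 = 810.

810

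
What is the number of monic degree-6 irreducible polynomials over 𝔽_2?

By the necklace-counting formula, N_2(6) = (1/6) Σ_{d|6} μ(6/d)·2^d.
Divisors of 6: 1, 2, 3, 6; μ(6/d) for each: 1, -1, -1, 1.
Σ = 2^1 − 2^2 − 2^3 + 2^6 = 54.
N = 54/6 = 9.

9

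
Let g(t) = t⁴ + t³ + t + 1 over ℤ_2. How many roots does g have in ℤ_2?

Evaluate at each of the 2 elements of ℤ_2:
g(0) = 1; g(1) = 0 → root.
Roots: {1}.

1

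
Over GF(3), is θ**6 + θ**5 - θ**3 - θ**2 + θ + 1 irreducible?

No

Write P(θ) = θ**6 + θ**5 - θ**3 - θ**2 + θ + 1.
Check for roots in GF(3): P(0) = 1; P(1) = 2; P(2) = 0 → root.
P(2) = 0, so (θ − 2) divides P(θ); P is reducible.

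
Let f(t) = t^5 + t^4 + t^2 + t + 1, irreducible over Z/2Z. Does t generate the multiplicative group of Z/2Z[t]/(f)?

Yes

|GF(2^5)^×| = 2^5 − 1 = 31. Prime factorization: 31 = 31.
f is primitive ⇔ t has order 31 in GF(2)[t]/(f), i.e. t^(31/q) ≠ 1 for each prime q | 31.
t^(1) mod f = t.
None equal 1, so t has full order 31; f is primitive.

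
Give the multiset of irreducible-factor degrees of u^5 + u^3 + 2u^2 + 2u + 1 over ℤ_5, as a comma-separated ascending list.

1, 4

Write f(u) = u^5 + u^3 + 2u^2 + 2u + 1.
Roots in ℤ_5: f(0) = 1; f(1) = 2; f(2) = 3; f(3) = 0 → root; f(4) = 4.
Linear factors from roots: (u + 2).
Complete factorization: f(u) = (u + 2)·(u^4 + 3u^3 + 2u + 3).
Factor degrees with multiplicity: 1 + 4 = 5.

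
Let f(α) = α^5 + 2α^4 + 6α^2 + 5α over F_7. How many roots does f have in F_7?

Evaluate at each of the 7 elements of F_7:
f(0) = 0 → root; f(1) = 0 → root; f(2) = 0 → root; f(3) = 5; f(4) = 0 → root; f(5) = 0 → root; f(6) = 2.
Roots: {0, 1, 2, 4, 5}.

5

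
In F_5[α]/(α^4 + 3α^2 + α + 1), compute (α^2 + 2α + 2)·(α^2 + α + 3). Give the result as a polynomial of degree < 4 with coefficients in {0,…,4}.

3α^3 + 4α^2 + 2α

Multiply in F_5[α]: (α^2 + 2α + 2)·(α^2 + α + 3) = α^4 + 3α^3 + 2α^2 + 3α + 1.
Reduce using α^4 ≡ 2α^2 + 4α + 4 (mod α^4 + 3α^2 + α + 1).
Reduced: 3α^3 + 4α^2 + 2α.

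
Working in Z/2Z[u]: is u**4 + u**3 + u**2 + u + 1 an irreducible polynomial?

Yes

Write P(u) = u**4 + u**3 + u**2 + u + 1.
Check for roots in Z/2Z: P(0) = 1; P(1) = 1.
No roots, so no linear factors.
Monic irreducibles of degree 2 over GF(2): u**2 + u + 1.
None of them divide P (all give nonzero remainder).
No irreducible factor of degree ≤ 2 exists, so P is irreducible over GF(2).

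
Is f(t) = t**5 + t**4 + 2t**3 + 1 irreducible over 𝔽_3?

Check for roots in 𝔽_3: f(0) = 1; f(1) = 2; f(2) = 2.
No roots, so no linear factors.
Monic irreducibles of degree 2 over GF(3): t**2 + 1, t**2 + t + 2, t**2 + 2t + 2.
None of them divide f (all give nonzero remainder).
No irreducible factor of degree ≤ 2 exists, so f is irreducible over GF(3).

Yes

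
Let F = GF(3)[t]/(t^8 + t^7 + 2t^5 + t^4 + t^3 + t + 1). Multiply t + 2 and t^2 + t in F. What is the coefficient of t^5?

0

Multiply in GF(3)[t]: (t + 2)·(t^2 + t) = t^3 + 2t.
Reduced: t^3 + 2t.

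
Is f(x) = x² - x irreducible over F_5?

No

Check for roots in F_5: f(0) = 0 → root; f(1) = 0 → root; f(2) = 2; f(3) = 1; f(4) = 2.
f(0) = 0, so (x) divides f(x); f is reducible.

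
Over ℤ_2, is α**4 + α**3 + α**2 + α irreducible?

No

Write h(α) = α**4 + α**3 + α**2 + α.
Check for roots in ℤ_2: h(0) = 0 → root; h(1) = 0 → root.
h(0) = 0, so (α) divides h(α); h is reducible.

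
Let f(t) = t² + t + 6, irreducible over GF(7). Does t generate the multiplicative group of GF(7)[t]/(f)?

|GF(7^2)^×| = 7^2 − 1 = 48. Prime factorization: 48 = 2^4·3.
f is primitive ⇔ t has order 48 in GF(7)[t]/(f), i.e. t^(48/q) ≠ 1 for each prime q | 48.
t^(24) mod f = 6.
t^(16) mod f = 1
Since t^(16) = 1, the order of t divides 16 < 48; not primitive.

No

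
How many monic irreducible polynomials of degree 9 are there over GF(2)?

56

x^(2^9) − x is the product of all monic irreducibles of degree dividing 9; Möbius inversion gives N = (1/9) Σ μ(9/d)·2^d.
Divisors of 9: 1, 3, 9; μ(9/d) for each: 0, -1, 1.
Σ = − 2^3 + 2^9 = 504.
N = 504/9 = 56.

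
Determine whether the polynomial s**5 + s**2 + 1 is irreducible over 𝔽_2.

Yes

Write g(s) = s**5 + s**2 + 1.
Check for roots in 𝔽_2: g(0) = 1; g(1) = 1.
No roots, so no linear factors.
Monic irreducibles of degree 2 over GF(2): s**2 + s + 1.
None of them divide g (all give nonzero remainder).
No irreducible factor of degree ≤ 2 exists, so g is irreducible over GF(2).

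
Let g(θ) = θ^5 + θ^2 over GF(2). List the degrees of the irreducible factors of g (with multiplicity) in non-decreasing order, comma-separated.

Roots in GF(2): g(0) = 0 → root; g(1) = 0 → root.
Linear factors from roots: (θ), (θ + 1).
Complete factorization: g(θ) = (θ + 1)·(θ)^2·(θ^2 + θ + 1).
Factor degrees with multiplicity: 1 + 1 + 1 + 2 = 5.

1, 1, 1, 2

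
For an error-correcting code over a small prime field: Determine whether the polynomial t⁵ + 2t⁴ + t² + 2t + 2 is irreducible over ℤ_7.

Write m(t) = t⁵ + 2t⁴ + t² + 2t + 2.
Check for roots in ℤ_7: m(0) = 2; m(1) = 1; m(2) = 4; m(3) = 2; m(4) = 1; m(5) = 2; m(6) = 2.
No roots, so no linear factors.
Degree-2 irreducible divisors: test the 21 monic irreducibles of degree 2 over GF(7).
None of them divide m (all give nonzero remainder).
No irreducible factor of degree ≤ 2 exists, so m is irreducible over GF(7).

Yes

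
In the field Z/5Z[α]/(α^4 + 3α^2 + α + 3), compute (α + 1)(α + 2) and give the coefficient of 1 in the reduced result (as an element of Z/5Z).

Multiply in Z/5Z[α]: (α + 1)·(α + 2) = α^2 + 3α + 2.
Reduced: α^2 + 3α + 2.

2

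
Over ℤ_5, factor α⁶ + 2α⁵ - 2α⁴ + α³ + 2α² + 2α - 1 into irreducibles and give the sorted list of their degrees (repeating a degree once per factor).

Write h(α) = α⁶ + 2α⁵ - 2α⁴ + α³ + 2α² + 2α - 1.
Roots in ℤ_5: h(0) = 4; h(1) = 0 → root; h(2) = 0 → root; h(3) = 3; h(4) = 0 → root.
Linear factors from roots: (α - 1), (α - 2), (α + 1).
Complete factorization: h(α) = (α + 1)·(α - 1)·(α - 2)^4.
Factor degrees with multiplicity: 1 + 1 + 1 + 1 + 1 + 1 = 6.

1, 1, 1, 1, 1, 1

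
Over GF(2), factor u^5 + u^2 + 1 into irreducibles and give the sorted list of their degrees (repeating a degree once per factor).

5

Write h(u) = u^5 + u^2 + 1.
Roots in GF(2): h(0) = 1; h(1) = 1.
Complete factorization: h(u) = (u^5 + u^2 + 1).
Factor degrees with multiplicity: 5 = 5.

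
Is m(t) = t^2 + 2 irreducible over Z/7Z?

Check for roots in Z/7Z: m(0) = 2; m(1) = 3; m(2) = 6; m(3) = 4; m(4) = 4; m(5) = 6; m(6) = 3.
No roots. A degree-2 polynomial over a field with no linear factor is irreducible.

Yes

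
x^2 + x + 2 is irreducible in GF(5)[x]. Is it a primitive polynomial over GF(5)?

Yes

Write f(x) = x^2 + x + 2.
|GF(5^2)^×| = 5^2 − 1 = 24. Prime factorization: 24 = 2^3·3.
f is primitive ⇔ x has order 24 in GF(5)[x]/(f), i.e. x^(24/q) ≠ 1 for each prime q | 24.
x^(12) mod f = 4.
x^(8) mod f = 3x + 1.
None equal 1, so x has full order 24; f is primitive.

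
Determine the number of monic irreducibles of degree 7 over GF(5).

Gauss's count: N_{5}(7) = (1/7) Σ_{d|7} μ(7/d)·5^d.
Divisors of 7: 1, 7; μ(7/d) for each: -1, 1.
Σ = − 5^1 + 5^7 = 78120.
N = 78120/7 = 11160.

11160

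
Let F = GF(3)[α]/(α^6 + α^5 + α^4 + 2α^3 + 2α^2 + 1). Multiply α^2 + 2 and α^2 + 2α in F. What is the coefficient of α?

1

Multiply in GF(3)[α]: (α^2 + 2)·(α^2 + 2α) = α^4 + 2α^3 + 2α^2 + α.
Reduced: α^4 + 2α^3 + 2α^2 + α.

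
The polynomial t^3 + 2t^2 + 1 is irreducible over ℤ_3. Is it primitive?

Write f(t) = t^3 + 2t^2 + 1.
|GF(3^3)^×| = 3^3 − 1 = 26. Prime factorization: 26 = 2·13.
f is primitive ⇔ t has order 26 in GF(3)[t]/(f), i.e. t^(26/q) ≠ 1 for each prime q | 26.
t^(13) mod f = 2.
t^(2) mod f = t^2.
None equal 1, so t has full order 26; f is primitive.

Yes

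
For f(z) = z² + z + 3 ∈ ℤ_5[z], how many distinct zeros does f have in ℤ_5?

2

Evaluate at each of the 5 elements of ℤ_5:
f(0) = 3; f(1) = 0 → root; f(2) = 4; f(3) = 0 → root; f(4) = 3.
Roots: {1, 3}.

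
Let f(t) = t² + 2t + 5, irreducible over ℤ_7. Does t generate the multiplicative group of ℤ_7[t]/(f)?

|GF(7^2)^×| = 7^2 − 1 = 48. Prime factorization: 48 = 2^4·3.
f is primitive ⇔ t has order 48 in GF(7)[t]/(f), i.e. t^(48/q) ≠ 1 for each prime q | 48.
t^(24) mod f = 6.
t^(16) mod f = 4.
None equal 1, so t has full order 48; f is primitive.

Yes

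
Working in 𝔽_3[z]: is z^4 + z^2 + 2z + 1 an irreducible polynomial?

Yes

Write f(z) = z^4 + z^2 + 2z + 1.
Check for roots in 𝔽_3: f(0) = 1; f(1) = 2; f(2) = 1.
No roots, so no linear factors.
Monic irreducibles of degree 2 over GF(3): z^2 + 1, z^2 + z + 2, z^2 + 2z + 2.
None of them divide f (all give nonzero remainder).
No irreducible factor of degree ≤ 2 exists, so f is irreducible over GF(3).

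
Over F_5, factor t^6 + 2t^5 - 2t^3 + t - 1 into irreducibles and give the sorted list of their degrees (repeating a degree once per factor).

6

Write h(t) = t^6 + 2t^5 - 2t^3 + t - 1.
Roots in F_5: h(0) = 4; h(1) = 1; h(2) = 3; h(3) = 3; h(4) = 4.
Complete factorization: h(t) = (t^6 + 2t^5 - 2t^3 + t - 1).
Factor degrees with multiplicity: 6 = 6.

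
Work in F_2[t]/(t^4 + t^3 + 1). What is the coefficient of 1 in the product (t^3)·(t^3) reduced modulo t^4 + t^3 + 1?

1

Multiply in F_2[t]: (t^3)·(t^3) = t^6.
Reduce using t^4 ≡ t^3 + 1 (mod t^4 + t^3 + 1).
Reduced: t^3 + t^2 + t + 1.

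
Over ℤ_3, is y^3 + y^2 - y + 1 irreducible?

Write m(y) = y^3 + y^2 - y + 1.
Check for roots in ℤ_3: m(0) = 1; m(1) = 2; m(2) = 2.
No roots. A degree-3 polynomial over a field with no linear factor is irreducible.

Yes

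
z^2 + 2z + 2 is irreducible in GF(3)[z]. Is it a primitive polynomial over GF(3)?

Write f(z) = z^2 + 2z + 2.
|GF(3^2)^×| = 3^2 − 1 = 8. Prime factorization: 8 = 2^3.
f is primitive ⇔ z has order 8 in GF(3)[z]/(f), i.e. z^(8/q) ≠ 1 for each prime q | 8.
z^(4) mod f = 2.
None equal 1, so z has full order 8; f is primitive.

Yes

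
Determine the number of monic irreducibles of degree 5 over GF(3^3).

Gauss's count: N_{27}(5) = (1/5) Σ_{d|5} μ(5/d)·27^d.
Divisors of 5: 1, 5; μ(5/d) for each: -1, 1.
Σ = − 27^1 + 27^5 = 14348880.
N = 14348880/5 = 2869776.

2869776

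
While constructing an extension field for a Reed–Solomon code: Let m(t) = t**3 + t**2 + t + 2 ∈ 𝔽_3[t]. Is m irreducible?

Check for roots in 𝔽_3: m(0) = 2; m(1) = 2; m(2) = 1.
No roots. A degree-3 polynomial over a field with no linear factor is irreducible.

Yes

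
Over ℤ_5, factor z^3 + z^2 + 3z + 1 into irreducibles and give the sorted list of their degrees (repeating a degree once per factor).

Write f(z) = z^3 + z^2 + 3z + 1.
Roots in ℤ_5: f(0) = 1; f(1) = 1; f(2) = 4; f(3) = 1; f(4) = 3.
Complete factorization: f(z) = (z^3 + z^2 + 3z + 1).
Factor degrees with multiplicity: 3 = 3.

3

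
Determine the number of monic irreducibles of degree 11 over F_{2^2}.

x^(4^11) − x is the product of all monic irreducibles of degree dividing 11; Möbius inversion gives N = (1/11) Σ μ(11/d)·4^d.
Divisors of 11: 1, 11; μ(11/d) for each: -1, 1.
Σ = − 4^1 + 4^11 = 4194300.
N = 4194300/11 = 381300.

381300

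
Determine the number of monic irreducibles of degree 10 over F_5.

By the necklace-counting formula, N_5(10) = (1/10) Σ_{d|10} μ(10/d)·5^d.
Divisors of 10: 1, 2, 5, 10; μ(10/d) for each: 1, -1, -1, 1.
Σ = 5^1 − 5^2 − 5^5 + 5^10 = 9762480.
N = 9762480/10 = 976248.

976248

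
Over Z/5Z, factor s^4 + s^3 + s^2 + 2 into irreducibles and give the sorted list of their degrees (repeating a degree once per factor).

1, 1, 2

Write f(s) = s^4 + s^3 + s^2 + 2.
Roots in Z/5Z: f(0) = 2; f(1) = 0 → root; f(2) = 0 → root; f(3) = 4; f(4) = 3.
Linear factors from roots: (s - 1), (s - 2).
Complete factorization: f(s) = (s - 2)·(s - 1)·(s^2 - s + 1).
Factor degrees with multiplicity: 1 + 1 + 2 = 4.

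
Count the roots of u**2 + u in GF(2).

Write f(u) = u**2 + u.
Evaluate at each of the 2 elements of GF(2):
f(0) = 0 → root; f(1) = 0 → root.
Roots: {0, 1}.

2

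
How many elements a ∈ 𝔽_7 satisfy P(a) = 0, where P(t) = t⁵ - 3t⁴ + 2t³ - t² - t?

Evaluate at each of the 7 elements of 𝔽_7:
P(0) = 0 → root; P(1) = 5; P(2) = 1; P(3) = 0 → root; P(4) = 0 → root; P(5) = 0 → root; P(6) = 1.
Roots: {0, 3, 4, 5}.

4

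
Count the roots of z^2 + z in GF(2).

2

Write f(z) = z^2 + z.
Evaluate at each of the 2 elements of GF(2):
f(0) = 0 → root; f(1) = 0 → root.
Roots: {0, 1}.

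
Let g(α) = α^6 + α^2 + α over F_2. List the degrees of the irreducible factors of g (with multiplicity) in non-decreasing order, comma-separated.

Roots in F_2: g(0) = 0 → root; g(1) = 1.
Linear factors from roots: (α).
Complete factorization: g(α) = (α)·(α^2 + α + 1)·(α^3 + α^2 + 1).
Factor degrees with multiplicity: 1 + 2 + 3 = 6.

1, 2, 3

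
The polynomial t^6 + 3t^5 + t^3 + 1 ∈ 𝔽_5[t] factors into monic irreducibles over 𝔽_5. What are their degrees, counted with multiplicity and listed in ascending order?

Write h(t) = t^6 + 3t^5 + t^3 + 1.
Roots in 𝔽_5: h(0) = 1; h(1) = 1; h(2) = 4; h(3) = 1; h(4) = 3.
Complete factorization: h(t) = (t^6 + 3t^5 + t^3 + 1).
Factor degrees with multiplicity: 6 = 6.

6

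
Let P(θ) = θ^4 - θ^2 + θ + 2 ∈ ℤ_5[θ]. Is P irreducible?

Check for roots in ℤ_5: P(0) = 2; P(1) = 3; P(2) = 1; P(3) = 2; P(4) = 1.
No roots, so no linear factors.
Degree-2 irreducible divisors: test the 10 monic irreducibles of degree 2 over GF(5).
None of them divide P (all give nonzero remainder).
No irreducible factor of degree ≤ 2 exists, so P is irreducible over GF(5).

Yes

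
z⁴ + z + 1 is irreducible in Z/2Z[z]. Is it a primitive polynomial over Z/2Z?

Write f(z) = z⁴ + z + 1.
|GF(2^4)^×| = 2^4 − 1 = 15. Prime factorization: 15 = 3·5.
f is primitive ⇔ z has order 15 in GF(2)[z]/(f), i.e. z^(15/q) ≠ 1 for each prime q | 15.
z^(5) mod f = z² + z.
z^(3) mod f = z³.
None equal 1, so z has full order 15; f is primitive.

Yes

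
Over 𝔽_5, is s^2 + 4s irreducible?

No

Write h(s) = s^2 + 4s.
Check for roots in 𝔽_5: h(0) = 0 → root; h(1) = 0 → root; h(2) = 2; h(3) = 1; h(4) = 2.
h(0) = 0, so (s) divides h(s); h is reducible.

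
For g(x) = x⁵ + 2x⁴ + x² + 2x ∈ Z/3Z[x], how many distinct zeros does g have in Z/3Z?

Evaluate at each of the 3 elements of Z/3Z:
g(0) = 0 → root; g(1) = 0 → root; g(2) = 0 → root.
Roots: {0, 1, 2}.

3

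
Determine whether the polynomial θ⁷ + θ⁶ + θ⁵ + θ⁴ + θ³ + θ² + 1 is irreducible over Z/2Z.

Yes

Write m(θ) = θ⁷ + θ⁶ + θ⁵ + θ⁴ + θ³ + θ² + 1.
Check for roots in Z/2Z: m(0) = 1; m(1) = 1.
No roots, so no linear factors.
Monic irreducibles of degree 2 over GF(2): θ² + θ + 1.
None of them divide m (all give nonzero remainder).
Monic irreducibles of degree 3 over GF(2): θ³ + θ + 1, θ³ + θ² + 1.
None of them divide m (all give nonzero remainder).
No irreducible factor of degree ≤ 3 exists, so m is irreducible over GF(2).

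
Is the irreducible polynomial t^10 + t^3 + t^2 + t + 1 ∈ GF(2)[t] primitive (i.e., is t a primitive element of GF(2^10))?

Write f(t) = t^10 + t^3 + t^2 + t + 1.
|GF(2^10)^×| = 2^10 − 1 = 1023. Prime factorization: 1023 = 3·11·31.
f is primitive ⇔ t has order 1023 in GF(2)[t]/(f), i.e. t^(1023/q) ≠ 1 for each prime q | 1023.
t^(341) mod f = 1
t^(93) mod f = t^7 + t^6 + t^5 + t^4 + t^2.
t^(33) mod f = t^5 + t^4 + t^3 + t.
Since t^(341) = 1, the order of t divides 341 < 1023; not primitive.

No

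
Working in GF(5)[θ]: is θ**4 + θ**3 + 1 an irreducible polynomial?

Write f(θ) = θ**4 + θ**3 + 1.
Check for roots in GF(5): f(0) = 1; f(1) = 3; f(2) = 0 → root; f(3) = 4; f(4) = 1.
f(2) = 0, so (θ − 2) divides f(θ); f is reducible.

No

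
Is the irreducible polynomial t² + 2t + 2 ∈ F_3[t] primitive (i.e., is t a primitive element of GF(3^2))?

Write f(t) = t² + 2t + 2.
|GF(3^2)^×| = 3^2 − 1 = 8. Prime factorization: 8 = 2^3.
f is primitive ⇔ t has order 8 in GF(3)[t]/(f), i.e. t^(8/q) ≠ 1 for each prime q | 8.
t^(4) mod f = 2.
None equal 1, so t has full order 8; f is primitive.

Yes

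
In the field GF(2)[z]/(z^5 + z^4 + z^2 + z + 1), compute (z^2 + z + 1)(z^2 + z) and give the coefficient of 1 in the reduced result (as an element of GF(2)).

Multiply in GF(2)[z]: (z^2 + z + 1)·(z^2 + z) = z^4 + z.
Reduced: z^4 + z.

0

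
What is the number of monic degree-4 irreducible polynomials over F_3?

Gauss's count: N_{3}(4) = (1/4) Σ_{d|4} μ(4/d)·3^d.
Divisors of 4: 1, 2, 4; μ(4/d) for each: 0, -1, 1.
Σ = − 3^2 + 3^4 = 72.
N = 72/4 = 18.

18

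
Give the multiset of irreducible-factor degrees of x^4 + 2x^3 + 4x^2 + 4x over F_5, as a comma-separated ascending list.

1, 3

Write h(x) = x^4 + 2x^3 + 4x^2 + 4x.
Roots in F_5: h(0) = 0 → root; h(1) = 1; h(2) = 1; h(3) = 3; h(4) = 4.
Linear factors from roots: (x).
Complete factorization: h(x) = (x)·(x^3 + 2x^2 + 4x + 4).
Factor degrees with multiplicity: 1 + 3 = 4.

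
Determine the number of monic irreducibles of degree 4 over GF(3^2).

Gauss's count: N_{9}(4) = (1/4) Σ_{d|4} μ(4/d)·9^d.
Divisors of 4: 1, 2, 4; μ(4/d) for each: 0, -1, 1.
Σ = − 9^2 + 9^4 = 6480.
N = 6480/4 = 1620.

1620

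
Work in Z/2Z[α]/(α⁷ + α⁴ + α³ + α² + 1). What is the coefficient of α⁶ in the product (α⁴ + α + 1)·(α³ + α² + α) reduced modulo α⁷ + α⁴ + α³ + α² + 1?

1

Multiply in Z/2Z[α]: (α⁴ + α + 1)·(α³ + α² + α) = α⁷ + α⁶ + α⁵ + α⁴ + α.
Reduce using α⁷ ≡ α⁴ + α³ + α² + 1 (mod α⁷ + α⁴ + α³ + α² + 1).
Reduced: α⁶ + α⁵ + α³ + α² + α + 1.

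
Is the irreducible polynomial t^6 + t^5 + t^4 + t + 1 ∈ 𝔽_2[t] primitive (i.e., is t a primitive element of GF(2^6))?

Write f(t) = t^6 + t^5 + t^4 + t + 1.
|GF(2^6)^×| = 2^6 − 1 = 63. Prime factorization: 63 = 3^2·7.
f is primitive ⇔ t has order 63 in GF(2)[t]/(f), i.e. t^(63/q) ≠ 1 for each prime q | 63.
t^(21) mod f = t^4 + t^3 + 1.
t^(9) mod f = t^5 + t^2 + t + 1.
None equal 1, so t has full order 63; f is primitive.

Yes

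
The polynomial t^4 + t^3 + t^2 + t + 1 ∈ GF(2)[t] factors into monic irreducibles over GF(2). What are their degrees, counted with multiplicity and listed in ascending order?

4

Write f(t) = t^4 + t^3 + t^2 + t + 1.
Roots in GF(2): f(0) = 1; f(1) = 1.
Complete factorization: f(t) = (t^4 + t^3 + t^2 + t + 1).
Factor degrees with multiplicity: 4 = 4.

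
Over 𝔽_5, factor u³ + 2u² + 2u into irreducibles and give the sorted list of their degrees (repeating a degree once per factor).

1, 1, 1

Write f(u) = u³ + 2u² + 2u.
Roots in 𝔽_5: f(0) = 0 → root; f(1) = 0 → root; f(2) = 0 → root; f(3) = 1; f(4) = 4.
Linear factors from roots: (u), (u + 4), (u + 3).
Complete factorization: f(u) = (u)·(u + 3)·(u + 4).
Factor degrees with multiplicity: 1 + 1 + 1 = 3.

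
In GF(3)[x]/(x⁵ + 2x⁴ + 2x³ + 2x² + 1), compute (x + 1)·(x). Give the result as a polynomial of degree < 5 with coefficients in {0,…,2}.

x^2 + x

Multiply in GF(3)[x]: (x + 1)·(x) = x² + x.
Reduced: x² + x.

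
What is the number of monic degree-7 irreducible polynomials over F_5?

11160

x^(5^7) − x is the product of all monic irreducibles of degree dividing 7; Möbius inversion gives N = (1/7) Σ μ(7/d)·5^d.
Divisors of 7: 1, 7; μ(7/d) for each: -1, 1.
Σ = − 5^1 + 5^7 = 78120.
N = 78120/7 = 11160.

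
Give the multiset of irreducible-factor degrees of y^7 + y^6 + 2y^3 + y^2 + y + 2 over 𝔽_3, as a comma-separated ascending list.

Write f(y) = y^7 + y^6 + 2y^3 + y^2 + y + 2.
Roots in 𝔽_3: f(0) = 2; f(1) = 2; f(2) = 0 → root.
Linear factors from roots: (y + 1).
Complete factorization: f(y) = (y + 1)^2·(y^2 + 2y + 2)·(y^3 + 2y + 1).
Factor degrees with multiplicity: 1 + 1 + 2 + 3 = 7.

1, 1, 2, 3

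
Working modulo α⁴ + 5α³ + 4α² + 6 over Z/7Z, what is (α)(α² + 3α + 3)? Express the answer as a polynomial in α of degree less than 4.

α^3 + 3α^2 + 3α

Multiply in Z/7Z[α]: (α)·(α² + 3α + 3) = α³ + 3α² + 3α.
Reduced: α³ + 3α² + 3α.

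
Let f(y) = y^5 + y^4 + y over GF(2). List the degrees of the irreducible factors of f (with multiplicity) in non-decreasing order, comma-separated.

Roots in GF(2): f(0) = 0 → root; f(1) = 1.
Linear factors from roots: (y).
Complete factorization: f(y) = (y)·(y^4 + y^3 + 1).
Factor degrees with multiplicity: 1 + 4 = 5.

1, 4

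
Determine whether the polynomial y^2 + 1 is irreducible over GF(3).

Write P(y) = y^2 + 1.
Check for roots in GF(3): P(0) = 1; P(1) = 2; P(2) = 2.
No roots. A degree-2 polynomial over a field with no linear factor is irreducible.

Yes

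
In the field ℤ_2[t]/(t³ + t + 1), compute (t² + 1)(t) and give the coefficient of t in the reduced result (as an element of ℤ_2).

Multiply in ℤ_2[t]: (t² + 1)·(t) = t³ + t.
Reduce using t³ ≡ t + 1 (mod t³ + t + 1).
Reduced: 1.

0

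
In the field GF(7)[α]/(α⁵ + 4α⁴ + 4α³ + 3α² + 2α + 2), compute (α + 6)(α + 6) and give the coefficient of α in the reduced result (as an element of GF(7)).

Multiply in GF(7)[α]: (α + 6)·(α + 6) = α² + 5α + 1.
Reduced: α² + 5α + 1.

5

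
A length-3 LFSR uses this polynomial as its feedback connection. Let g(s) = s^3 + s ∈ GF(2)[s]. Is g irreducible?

Check for roots in GF(2): g(0) = 0 → root; g(1) = 0 → root.
g(0) = 0, so (s) divides g(s); g is reducible.

No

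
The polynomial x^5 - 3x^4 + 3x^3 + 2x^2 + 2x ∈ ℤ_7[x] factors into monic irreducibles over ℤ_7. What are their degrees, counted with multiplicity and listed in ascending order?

1, 1, 1, 2

Write f(x) = x^5 - 3x^4 + 3x^3 + 2x^2 + 2x.
Linear factors from roots: (x), (x - 3), (x + 1).
Complete factorization: f(x) = (x)·(x + 1)·(x - 3)·(x^2 - x - 3).
Factor degrees with multiplicity: 1 + 1 + 1 + 2 = 5.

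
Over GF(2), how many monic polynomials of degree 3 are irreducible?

2

x^(2^3) − x is the product of all monic irreducibles of degree dividing 3; Möbius inversion gives N = (1/3) Σ μ(3/d)·2^d.
Divisors of 3: 1, 3; μ(3/d) for each: -1, 1.
Σ = − 2^1 + 2^3 = 6.
N = 6/3 = 2.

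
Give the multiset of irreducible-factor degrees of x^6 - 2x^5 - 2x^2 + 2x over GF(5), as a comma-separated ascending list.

1, 2, 3

Write h(x) = x^6 - 2x^5 - 2x^2 + 2x.
Roots in GF(5): h(0) = 0 → root; h(1) = 4; h(2) = 1; h(3) = 1; h(4) = 4.
Linear factors from roots: (x).
Complete factorization: h(x) = (x)·(x^2 - 2x - 2)·(x^3 + 2x - 1).
Factor degrees with multiplicity: 1 + 2 + 3 = 6.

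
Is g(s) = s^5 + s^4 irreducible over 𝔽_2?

No

Check for roots in 𝔽_2: g(0) = 0 → root; g(1) = 0 → root.
g(0) = 0, so (s) divides g(s); g is reducible.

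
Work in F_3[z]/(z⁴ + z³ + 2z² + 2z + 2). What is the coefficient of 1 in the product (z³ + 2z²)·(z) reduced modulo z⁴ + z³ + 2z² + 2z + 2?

1

Multiply in F_3[z]: (z³ + 2z²)·(z) = z⁴ + 2z³.
Reduce using z⁴ ≡ 2z³ + z² + z + 1 (mod z⁴ + z³ + 2z² + 2z + 2).
Reduced: z³ + z² + z + 1.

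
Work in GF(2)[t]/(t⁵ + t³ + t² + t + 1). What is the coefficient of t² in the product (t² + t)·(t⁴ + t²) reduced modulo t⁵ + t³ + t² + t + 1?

0

Multiply in GF(2)[t]: (t² + t)·(t⁴ + t²) = t⁶ + t⁵ + t⁴ + t³.
Reduce using t⁵ ≡ t³ + t² + t + 1 (mod t⁵ + t³ + t² + t + 1).
Reduced: t³ + 1.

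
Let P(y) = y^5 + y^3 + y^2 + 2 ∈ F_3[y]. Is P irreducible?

Check for roots in F_3: P(0) = 2; P(1) = 2; P(2) = 1.
No roots, so no linear factors.
Monic irreducibles of degree 2 over GF(3): y^2 + 1, y^2 + y + 2, y^2 + 2y + 2.
None of them divide P (all give nonzero remainder).
No irreducible factor of degree ≤ 2 exists, so P is irreducible over GF(3).

Yes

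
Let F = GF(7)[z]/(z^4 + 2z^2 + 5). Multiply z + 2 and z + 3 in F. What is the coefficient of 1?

6

Multiply in GF(7)[z]: (z + 2)·(z + 3) = z^2 + 5z + 6.
Reduced: z^2 + 5z + 6.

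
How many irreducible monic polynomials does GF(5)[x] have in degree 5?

Gauss's count: N_{5}(5) = (1/5) Σ_{d|5} μ(5/d)·5^d.
Divisors of 5: 1, 5; μ(5/d) for each: -1, 1.
Σ = − 5^1 + 5^5 = 3120.
N = 3120/5 = 624.

624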